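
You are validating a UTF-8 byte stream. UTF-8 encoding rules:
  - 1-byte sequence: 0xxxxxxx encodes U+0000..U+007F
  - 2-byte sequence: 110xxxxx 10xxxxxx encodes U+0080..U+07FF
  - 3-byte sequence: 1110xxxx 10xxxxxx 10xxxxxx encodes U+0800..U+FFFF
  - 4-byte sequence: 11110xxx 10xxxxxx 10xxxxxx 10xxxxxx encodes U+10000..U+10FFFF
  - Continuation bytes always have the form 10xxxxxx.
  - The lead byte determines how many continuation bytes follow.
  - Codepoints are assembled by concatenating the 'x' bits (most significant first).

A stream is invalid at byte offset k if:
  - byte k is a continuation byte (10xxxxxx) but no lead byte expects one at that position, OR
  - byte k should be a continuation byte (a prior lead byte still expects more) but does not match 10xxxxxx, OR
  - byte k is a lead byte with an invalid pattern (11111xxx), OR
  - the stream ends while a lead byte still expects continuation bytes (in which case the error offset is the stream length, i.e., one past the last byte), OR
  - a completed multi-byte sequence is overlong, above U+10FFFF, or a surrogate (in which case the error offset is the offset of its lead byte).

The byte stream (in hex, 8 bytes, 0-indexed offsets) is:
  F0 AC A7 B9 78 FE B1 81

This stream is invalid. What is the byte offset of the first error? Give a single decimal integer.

Answer: 5

Derivation:
Byte[0]=F0: 4-byte lead, need 3 cont bytes. acc=0x0
Byte[1]=AC: continuation. acc=(acc<<6)|0x2C=0x2C
Byte[2]=A7: continuation. acc=(acc<<6)|0x27=0xB27
Byte[3]=B9: continuation. acc=(acc<<6)|0x39=0x2C9F9
Completed: cp=U+2C9F9 (starts at byte 0)
Byte[4]=78: 1-byte ASCII. cp=U+0078
Byte[5]=FE: INVALID lead byte (not 0xxx/110x/1110/11110)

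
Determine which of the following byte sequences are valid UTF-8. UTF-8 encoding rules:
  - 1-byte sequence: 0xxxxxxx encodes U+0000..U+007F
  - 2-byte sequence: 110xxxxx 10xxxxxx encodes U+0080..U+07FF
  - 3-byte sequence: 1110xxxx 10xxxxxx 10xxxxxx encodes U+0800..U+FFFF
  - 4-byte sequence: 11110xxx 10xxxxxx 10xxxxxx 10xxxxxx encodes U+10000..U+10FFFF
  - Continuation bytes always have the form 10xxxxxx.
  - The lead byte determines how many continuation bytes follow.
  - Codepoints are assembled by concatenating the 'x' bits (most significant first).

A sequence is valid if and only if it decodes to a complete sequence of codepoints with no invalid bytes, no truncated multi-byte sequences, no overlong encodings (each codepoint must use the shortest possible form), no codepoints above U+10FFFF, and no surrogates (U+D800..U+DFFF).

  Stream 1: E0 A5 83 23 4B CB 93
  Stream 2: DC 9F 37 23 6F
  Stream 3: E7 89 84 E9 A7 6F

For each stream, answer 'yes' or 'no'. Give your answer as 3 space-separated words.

Answer: yes yes no

Derivation:
Stream 1: decodes cleanly. VALID
Stream 2: decodes cleanly. VALID
Stream 3: error at byte offset 5. INVALID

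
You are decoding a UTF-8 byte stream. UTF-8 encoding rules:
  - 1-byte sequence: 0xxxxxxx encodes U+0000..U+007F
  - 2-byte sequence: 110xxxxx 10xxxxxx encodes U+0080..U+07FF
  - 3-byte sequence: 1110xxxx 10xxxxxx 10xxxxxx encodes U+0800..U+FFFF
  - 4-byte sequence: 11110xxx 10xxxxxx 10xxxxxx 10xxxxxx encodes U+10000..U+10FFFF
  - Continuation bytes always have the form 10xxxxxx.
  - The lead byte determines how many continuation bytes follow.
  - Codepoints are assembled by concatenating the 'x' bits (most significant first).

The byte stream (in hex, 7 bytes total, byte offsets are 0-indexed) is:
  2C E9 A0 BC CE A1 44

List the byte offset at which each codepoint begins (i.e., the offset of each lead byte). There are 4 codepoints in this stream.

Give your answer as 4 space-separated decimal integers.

Byte[0]=2C: 1-byte ASCII. cp=U+002C
Byte[1]=E9: 3-byte lead, need 2 cont bytes. acc=0x9
Byte[2]=A0: continuation. acc=(acc<<6)|0x20=0x260
Byte[3]=BC: continuation. acc=(acc<<6)|0x3C=0x983C
Completed: cp=U+983C (starts at byte 1)
Byte[4]=CE: 2-byte lead, need 1 cont bytes. acc=0xE
Byte[5]=A1: continuation. acc=(acc<<6)|0x21=0x3A1
Completed: cp=U+03A1 (starts at byte 4)
Byte[6]=44: 1-byte ASCII. cp=U+0044

Answer: 0 1 4 6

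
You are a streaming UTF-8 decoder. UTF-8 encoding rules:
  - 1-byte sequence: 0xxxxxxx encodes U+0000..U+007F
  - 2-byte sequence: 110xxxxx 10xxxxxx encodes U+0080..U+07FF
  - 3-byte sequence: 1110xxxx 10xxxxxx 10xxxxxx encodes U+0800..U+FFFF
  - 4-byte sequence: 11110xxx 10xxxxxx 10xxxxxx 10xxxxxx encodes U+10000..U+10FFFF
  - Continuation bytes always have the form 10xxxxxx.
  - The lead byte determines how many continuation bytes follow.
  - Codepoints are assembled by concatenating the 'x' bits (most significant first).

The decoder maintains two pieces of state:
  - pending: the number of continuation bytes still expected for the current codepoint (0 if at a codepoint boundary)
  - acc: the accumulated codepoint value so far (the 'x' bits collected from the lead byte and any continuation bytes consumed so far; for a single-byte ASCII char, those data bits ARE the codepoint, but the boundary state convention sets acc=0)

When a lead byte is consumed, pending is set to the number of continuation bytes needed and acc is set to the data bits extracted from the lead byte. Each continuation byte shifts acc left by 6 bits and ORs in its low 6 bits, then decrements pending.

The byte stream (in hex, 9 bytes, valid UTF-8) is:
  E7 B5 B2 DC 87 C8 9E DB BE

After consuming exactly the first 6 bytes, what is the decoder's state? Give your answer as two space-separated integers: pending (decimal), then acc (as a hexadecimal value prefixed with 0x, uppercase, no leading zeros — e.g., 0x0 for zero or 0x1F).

Answer: 1 0x8

Derivation:
Byte[0]=E7: 3-byte lead. pending=2, acc=0x7
Byte[1]=B5: continuation. acc=(acc<<6)|0x35=0x1F5, pending=1
Byte[2]=B2: continuation. acc=(acc<<6)|0x32=0x7D72, pending=0
Byte[3]=DC: 2-byte lead. pending=1, acc=0x1C
Byte[4]=87: continuation. acc=(acc<<6)|0x07=0x707, pending=0
Byte[5]=C8: 2-byte lead. pending=1, acc=0x8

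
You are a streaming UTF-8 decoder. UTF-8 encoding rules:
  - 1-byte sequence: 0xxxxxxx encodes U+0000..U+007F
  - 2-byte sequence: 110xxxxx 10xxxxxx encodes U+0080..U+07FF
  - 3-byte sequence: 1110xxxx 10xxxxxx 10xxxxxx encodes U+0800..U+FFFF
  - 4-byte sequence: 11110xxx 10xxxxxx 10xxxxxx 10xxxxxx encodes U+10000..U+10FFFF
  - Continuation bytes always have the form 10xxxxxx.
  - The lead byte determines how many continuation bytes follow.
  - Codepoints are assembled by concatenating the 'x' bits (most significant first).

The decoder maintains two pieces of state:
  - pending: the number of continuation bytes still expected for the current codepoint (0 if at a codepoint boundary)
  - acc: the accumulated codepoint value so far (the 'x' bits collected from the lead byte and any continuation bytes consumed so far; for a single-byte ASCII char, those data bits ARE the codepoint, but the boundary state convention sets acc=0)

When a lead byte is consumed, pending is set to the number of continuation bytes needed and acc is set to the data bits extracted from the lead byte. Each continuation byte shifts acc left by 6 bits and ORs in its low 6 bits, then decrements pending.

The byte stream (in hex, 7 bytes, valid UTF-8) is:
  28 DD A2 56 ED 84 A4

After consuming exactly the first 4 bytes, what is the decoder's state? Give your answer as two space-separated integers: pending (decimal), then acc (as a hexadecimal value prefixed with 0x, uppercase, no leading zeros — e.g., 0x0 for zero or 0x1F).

Byte[0]=28: 1-byte. pending=0, acc=0x0
Byte[1]=DD: 2-byte lead. pending=1, acc=0x1D
Byte[2]=A2: continuation. acc=(acc<<6)|0x22=0x762, pending=0
Byte[3]=56: 1-byte. pending=0, acc=0x0

Answer: 0 0x0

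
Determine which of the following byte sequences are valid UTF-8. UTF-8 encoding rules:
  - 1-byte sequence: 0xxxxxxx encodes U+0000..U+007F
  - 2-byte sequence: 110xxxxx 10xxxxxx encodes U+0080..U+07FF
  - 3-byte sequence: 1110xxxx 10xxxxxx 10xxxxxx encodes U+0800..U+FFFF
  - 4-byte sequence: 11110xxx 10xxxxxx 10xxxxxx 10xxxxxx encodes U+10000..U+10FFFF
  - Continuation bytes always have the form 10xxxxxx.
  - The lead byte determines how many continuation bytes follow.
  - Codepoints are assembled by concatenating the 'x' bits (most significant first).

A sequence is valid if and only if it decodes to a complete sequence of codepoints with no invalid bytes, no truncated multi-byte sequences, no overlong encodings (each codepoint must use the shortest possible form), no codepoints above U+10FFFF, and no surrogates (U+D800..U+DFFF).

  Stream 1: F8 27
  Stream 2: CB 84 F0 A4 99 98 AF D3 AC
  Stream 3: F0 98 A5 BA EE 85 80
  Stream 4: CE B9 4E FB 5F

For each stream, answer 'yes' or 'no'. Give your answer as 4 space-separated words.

Stream 1: error at byte offset 0. INVALID
Stream 2: error at byte offset 6. INVALID
Stream 3: decodes cleanly. VALID
Stream 4: error at byte offset 3. INVALID

Answer: no no yes no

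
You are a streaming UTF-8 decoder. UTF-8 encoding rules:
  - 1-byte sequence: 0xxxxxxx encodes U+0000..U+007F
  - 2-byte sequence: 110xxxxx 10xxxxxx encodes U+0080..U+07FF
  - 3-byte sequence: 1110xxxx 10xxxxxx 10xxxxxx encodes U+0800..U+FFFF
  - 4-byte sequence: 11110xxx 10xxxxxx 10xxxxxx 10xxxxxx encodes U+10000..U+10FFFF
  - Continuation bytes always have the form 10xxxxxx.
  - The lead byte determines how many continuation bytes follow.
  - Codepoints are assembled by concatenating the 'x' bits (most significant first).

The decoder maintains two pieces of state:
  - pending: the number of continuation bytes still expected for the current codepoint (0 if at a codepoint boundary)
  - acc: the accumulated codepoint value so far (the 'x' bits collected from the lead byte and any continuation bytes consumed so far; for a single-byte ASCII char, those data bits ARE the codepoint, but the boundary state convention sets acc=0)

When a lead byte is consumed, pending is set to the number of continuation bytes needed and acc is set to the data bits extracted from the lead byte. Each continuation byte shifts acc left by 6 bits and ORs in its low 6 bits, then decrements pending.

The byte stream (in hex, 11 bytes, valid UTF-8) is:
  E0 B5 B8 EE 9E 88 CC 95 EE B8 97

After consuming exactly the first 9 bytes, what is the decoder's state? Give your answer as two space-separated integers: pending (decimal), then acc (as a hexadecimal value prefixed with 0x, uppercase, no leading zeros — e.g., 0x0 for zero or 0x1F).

Answer: 2 0xE

Derivation:
Byte[0]=E0: 3-byte lead. pending=2, acc=0x0
Byte[1]=B5: continuation. acc=(acc<<6)|0x35=0x35, pending=1
Byte[2]=B8: continuation. acc=(acc<<6)|0x38=0xD78, pending=0
Byte[3]=EE: 3-byte lead. pending=2, acc=0xE
Byte[4]=9E: continuation. acc=(acc<<6)|0x1E=0x39E, pending=1
Byte[5]=88: continuation. acc=(acc<<6)|0x08=0xE788, pending=0
Byte[6]=CC: 2-byte lead. pending=1, acc=0xC
Byte[7]=95: continuation. acc=(acc<<6)|0x15=0x315, pending=0
Byte[8]=EE: 3-byte lead. pending=2, acc=0xE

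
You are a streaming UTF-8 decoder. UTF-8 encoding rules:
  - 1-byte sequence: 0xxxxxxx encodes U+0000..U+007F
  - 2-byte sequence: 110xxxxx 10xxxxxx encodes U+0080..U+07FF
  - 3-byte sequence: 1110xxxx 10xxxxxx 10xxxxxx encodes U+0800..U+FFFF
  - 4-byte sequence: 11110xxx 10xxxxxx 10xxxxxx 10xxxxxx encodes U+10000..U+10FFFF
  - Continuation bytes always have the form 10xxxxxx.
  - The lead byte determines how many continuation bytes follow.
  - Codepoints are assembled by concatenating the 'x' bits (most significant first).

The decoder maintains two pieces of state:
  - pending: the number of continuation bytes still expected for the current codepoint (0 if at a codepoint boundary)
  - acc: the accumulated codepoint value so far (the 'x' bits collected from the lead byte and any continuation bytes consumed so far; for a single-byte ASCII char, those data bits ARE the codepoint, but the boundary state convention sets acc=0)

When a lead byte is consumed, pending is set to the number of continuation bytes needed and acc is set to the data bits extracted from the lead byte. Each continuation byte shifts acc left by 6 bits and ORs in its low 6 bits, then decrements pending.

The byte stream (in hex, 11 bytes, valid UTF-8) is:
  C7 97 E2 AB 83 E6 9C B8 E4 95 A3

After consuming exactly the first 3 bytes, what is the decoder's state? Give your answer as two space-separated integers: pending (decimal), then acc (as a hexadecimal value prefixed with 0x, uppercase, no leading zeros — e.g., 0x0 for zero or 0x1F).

Byte[0]=C7: 2-byte lead. pending=1, acc=0x7
Byte[1]=97: continuation. acc=(acc<<6)|0x17=0x1D7, pending=0
Byte[2]=E2: 3-byte lead. pending=2, acc=0x2

Answer: 2 0x2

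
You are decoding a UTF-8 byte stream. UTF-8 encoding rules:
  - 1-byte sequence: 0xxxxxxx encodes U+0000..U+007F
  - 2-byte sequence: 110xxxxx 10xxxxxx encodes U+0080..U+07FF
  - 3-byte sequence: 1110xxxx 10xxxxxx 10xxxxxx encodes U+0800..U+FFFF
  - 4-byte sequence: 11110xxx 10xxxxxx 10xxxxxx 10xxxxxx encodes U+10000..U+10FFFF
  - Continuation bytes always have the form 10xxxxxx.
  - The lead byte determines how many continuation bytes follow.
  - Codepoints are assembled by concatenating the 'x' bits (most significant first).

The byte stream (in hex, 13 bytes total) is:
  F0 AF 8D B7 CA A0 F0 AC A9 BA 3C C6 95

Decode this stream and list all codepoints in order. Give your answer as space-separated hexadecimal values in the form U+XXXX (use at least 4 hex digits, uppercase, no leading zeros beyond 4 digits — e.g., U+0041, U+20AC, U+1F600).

Byte[0]=F0: 4-byte lead, need 3 cont bytes. acc=0x0
Byte[1]=AF: continuation. acc=(acc<<6)|0x2F=0x2F
Byte[2]=8D: continuation. acc=(acc<<6)|0x0D=0xBCD
Byte[3]=B7: continuation. acc=(acc<<6)|0x37=0x2F377
Completed: cp=U+2F377 (starts at byte 0)
Byte[4]=CA: 2-byte lead, need 1 cont bytes. acc=0xA
Byte[5]=A0: continuation. acc=(acc<<6)|0x20=0x2A0
Completed: cp=U+02A0 (starts at byte 4)
Byte[6]=F0: 4-byte lead, need 3 cont bytes. acc=0x0
Byte[7]=AC: continuation. acc=(acc<<6)|0x2C=0x2C
Byte[8]=A9: continuation. acc=(acc<<6)|0x29=0xB29
Byte[9]=BA: continuation. acc=(acc<<6)|0x3A=0x2CA7A
Completed: cp=U+2CA7A (starts at byte 6)
Byte[10]=3C: 1-byte ASCII. cp=U+003C
Byte[11]=C6: 2-byte lead, need 1 cont bytes. acc=0x6
Byte[12]=95: continuation. acc=(acc<<6)|0x15=0x195
Completed: cp=U+0195 (starts at byte 11)

Answer: U+2F377 U+02A0 U+2CA7A U+003C U+0195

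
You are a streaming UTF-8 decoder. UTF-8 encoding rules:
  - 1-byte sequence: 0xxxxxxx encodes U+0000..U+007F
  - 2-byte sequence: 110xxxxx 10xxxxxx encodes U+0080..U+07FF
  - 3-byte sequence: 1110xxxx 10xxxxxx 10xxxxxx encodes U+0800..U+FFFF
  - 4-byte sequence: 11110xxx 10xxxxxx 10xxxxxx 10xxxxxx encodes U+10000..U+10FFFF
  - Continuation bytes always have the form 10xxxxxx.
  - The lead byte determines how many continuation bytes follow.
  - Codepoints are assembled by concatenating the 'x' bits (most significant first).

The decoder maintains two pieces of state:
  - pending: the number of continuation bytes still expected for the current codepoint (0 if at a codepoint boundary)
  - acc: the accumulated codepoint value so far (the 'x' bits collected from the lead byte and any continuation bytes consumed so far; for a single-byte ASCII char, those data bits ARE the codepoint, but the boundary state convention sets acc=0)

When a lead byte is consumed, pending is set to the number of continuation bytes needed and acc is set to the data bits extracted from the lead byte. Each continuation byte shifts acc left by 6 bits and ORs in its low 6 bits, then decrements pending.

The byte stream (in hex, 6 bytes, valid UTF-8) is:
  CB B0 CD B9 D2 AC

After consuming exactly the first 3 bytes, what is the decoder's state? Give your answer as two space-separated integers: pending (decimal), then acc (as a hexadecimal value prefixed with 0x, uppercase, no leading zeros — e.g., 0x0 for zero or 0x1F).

Byte[0]=CB: 2-byte lead. pending=1, acc=0xB
Byte[1]=B0: continuation. acc=(acc<<6)|0x30=0x2F0, pending=0
Byte[2]=CD: 2-byte lead. pending=1, acc=0xD

Answer: 1 0xD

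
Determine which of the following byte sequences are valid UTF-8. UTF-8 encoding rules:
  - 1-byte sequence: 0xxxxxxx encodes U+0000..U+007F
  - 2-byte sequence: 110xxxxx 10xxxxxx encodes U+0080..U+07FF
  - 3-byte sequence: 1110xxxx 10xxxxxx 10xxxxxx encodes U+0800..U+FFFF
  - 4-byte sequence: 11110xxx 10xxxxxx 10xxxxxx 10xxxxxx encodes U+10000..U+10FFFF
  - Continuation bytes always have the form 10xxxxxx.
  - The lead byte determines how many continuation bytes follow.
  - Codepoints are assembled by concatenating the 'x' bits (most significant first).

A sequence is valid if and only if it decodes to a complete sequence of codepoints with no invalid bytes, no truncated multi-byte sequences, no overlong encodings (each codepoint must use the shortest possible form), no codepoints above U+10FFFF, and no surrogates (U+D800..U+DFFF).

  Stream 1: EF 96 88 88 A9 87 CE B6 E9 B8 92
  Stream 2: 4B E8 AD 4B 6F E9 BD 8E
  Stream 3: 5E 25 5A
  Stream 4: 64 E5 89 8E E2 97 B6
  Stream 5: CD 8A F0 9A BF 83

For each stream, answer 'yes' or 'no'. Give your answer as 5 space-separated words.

Answer: no no yes yes yes

Derivation:
Stream 1: error at byte offset 3. INVALID
Stream 2: error at byte offset 3. INVALID
Stream 3: decodes cleanly. VALID
Stream 4: decodes cleanly. VALID
Stream 5: decodes cleanly. VALID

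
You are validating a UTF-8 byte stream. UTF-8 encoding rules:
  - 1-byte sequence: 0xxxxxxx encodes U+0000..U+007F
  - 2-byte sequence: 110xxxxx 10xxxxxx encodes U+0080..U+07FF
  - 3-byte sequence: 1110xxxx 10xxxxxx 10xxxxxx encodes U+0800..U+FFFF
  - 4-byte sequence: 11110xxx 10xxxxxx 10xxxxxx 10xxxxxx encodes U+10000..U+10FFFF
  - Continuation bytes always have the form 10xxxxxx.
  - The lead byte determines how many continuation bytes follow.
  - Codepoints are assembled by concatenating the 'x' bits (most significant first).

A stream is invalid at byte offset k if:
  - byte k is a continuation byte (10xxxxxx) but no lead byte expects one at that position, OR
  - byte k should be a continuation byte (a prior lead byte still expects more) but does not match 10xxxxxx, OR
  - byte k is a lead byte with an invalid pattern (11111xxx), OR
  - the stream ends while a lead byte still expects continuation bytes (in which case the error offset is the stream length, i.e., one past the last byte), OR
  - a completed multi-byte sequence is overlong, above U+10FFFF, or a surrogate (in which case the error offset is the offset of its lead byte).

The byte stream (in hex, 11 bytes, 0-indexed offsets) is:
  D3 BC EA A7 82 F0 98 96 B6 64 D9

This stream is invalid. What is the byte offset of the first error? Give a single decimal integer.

Byte[0]=D3: 2-byte lead, need 1 cont bytes. acc=0x13
Byte[1]=BC: continuation. acc=(acc<<6)|0x3C=0x4FC
Completed: cp=U+04FC (starts at byte 0)
Byte[2]=EA: 3-byte lead, need 2 cont bytes. acc=0xA
Byte[3]=A7: continuation. acc=(acc<<6)|0x27=0x2A7
Byte[4]=82: continuation. acc=(acc<<6)|0x02=0xA9C2
Completed: cp=U+A9C2 (starts at byte 2)
Byte[5]=F0: 4-byte lead, need 3 cont bytes. acc=0x0
Byte[6]=98: continuation. acc=(acc<<6)|0x18=0x18
Byte[7]=96: continuation. acc=(acc<<6)|0x16=0x616
Byte[8]=B6: continuation. acc=(acc<<6)|0x36=0x185B6
Completed: cp=U+185B6 (starts at byte 5)
Byte[9]=64: 1-byte ASCII. cp=U+0064
Byte[10]=D9: 2-byte lead, need 1 cont bytes. acc=0x19
Byte[11]: stream ended, expected continuation. INVALID

Answer: 11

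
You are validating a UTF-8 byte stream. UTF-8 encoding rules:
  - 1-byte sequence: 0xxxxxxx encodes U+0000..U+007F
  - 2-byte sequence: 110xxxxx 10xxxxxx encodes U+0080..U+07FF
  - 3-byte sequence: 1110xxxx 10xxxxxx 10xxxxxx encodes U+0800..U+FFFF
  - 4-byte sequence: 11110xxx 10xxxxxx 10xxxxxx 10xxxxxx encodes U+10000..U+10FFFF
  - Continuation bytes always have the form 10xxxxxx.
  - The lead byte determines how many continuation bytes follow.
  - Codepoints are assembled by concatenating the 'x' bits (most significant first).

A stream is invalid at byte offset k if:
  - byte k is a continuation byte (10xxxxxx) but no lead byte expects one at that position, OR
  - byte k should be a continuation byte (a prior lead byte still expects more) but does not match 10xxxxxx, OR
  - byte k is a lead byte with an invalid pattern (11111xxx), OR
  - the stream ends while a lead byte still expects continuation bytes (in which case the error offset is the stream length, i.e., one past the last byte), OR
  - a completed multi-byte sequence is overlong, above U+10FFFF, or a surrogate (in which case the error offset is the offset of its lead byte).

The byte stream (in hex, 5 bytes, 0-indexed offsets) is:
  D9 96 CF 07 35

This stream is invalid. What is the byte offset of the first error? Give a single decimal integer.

Byte[0]=D9: 2-byte lead, need 1 cont bytes. acc=0x19
Byte[1]=96: continuation. acc=(acc<<6)|0x16=0x656
Completed: cp=U+0656 (starts at byte 0)
Byte[2]=CF: 2-byte lead, need 1 cont bytes. acc=0xF
Byte[3]=07: expected 10xxxxxx continuation. INVALID

Answer: 3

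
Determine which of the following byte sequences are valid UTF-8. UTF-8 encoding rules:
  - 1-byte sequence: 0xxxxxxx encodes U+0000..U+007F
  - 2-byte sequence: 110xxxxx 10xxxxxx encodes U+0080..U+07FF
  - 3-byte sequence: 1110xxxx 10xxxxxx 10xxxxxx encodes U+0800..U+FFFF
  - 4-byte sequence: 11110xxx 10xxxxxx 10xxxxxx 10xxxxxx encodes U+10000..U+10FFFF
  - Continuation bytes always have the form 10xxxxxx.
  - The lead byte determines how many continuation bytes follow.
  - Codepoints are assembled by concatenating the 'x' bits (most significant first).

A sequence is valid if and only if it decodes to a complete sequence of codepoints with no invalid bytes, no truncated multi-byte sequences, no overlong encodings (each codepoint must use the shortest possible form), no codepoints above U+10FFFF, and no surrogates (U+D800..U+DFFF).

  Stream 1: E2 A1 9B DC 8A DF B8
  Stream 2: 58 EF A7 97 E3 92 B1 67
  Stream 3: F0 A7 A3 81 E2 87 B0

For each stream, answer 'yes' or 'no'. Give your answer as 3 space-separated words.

Stream 1: decodes cleanly. VALID
Stream 2: decodes cleanly. VALID
Stream 3: decodes cleanly. VALID

Answer: yes yes yes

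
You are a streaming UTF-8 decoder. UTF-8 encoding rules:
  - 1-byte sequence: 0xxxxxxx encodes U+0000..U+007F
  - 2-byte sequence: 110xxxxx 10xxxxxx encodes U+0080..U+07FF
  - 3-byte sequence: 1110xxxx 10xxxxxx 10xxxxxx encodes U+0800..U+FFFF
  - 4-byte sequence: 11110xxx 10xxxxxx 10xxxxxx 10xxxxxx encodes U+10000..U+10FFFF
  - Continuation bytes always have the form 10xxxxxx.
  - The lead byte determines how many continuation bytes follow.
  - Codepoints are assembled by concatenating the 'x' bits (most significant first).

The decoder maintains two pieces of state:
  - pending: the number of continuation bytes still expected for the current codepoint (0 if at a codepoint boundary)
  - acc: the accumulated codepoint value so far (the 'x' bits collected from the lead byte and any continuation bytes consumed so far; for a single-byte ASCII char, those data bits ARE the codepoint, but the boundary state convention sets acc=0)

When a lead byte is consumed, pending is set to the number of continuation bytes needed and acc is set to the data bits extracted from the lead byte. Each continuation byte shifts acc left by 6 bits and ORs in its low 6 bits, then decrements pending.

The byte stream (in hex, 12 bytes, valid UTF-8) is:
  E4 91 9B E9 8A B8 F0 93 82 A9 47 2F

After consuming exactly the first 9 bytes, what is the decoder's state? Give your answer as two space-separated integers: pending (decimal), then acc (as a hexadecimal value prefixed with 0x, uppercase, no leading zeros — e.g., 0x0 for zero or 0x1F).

Byte[0]=E4: 3-byte lead. pending=2, acc=0x4
Byte[1]=91: continuation. acc=(acc<<6)|0x11=0x111, pending=1
Byte[2]=9B: continuation. acc=(acc<<6)|0x1B=0x445B, pending=0
Byte[3]=E9: 3-byte lead. pending=2, acc=0x9
Byte[4]=8A: continuation. acc=(acc<<6)|0x0A=0x24A, pending=1
Byte[5]=B8: continuation. acc=(acc<<6)|0x38=0x92B8, pending=0
Byte[6]=F0: 4-byte lead. pending=3, acc=0x0
Byte[7]=93: continuation. acc=(acc<<6)|0x13=0x13, pending=2
Byte[8]=82: continuation. acc=(acc<<6)|0x02=0x4C2, pending=1

Answer: 1 0x4C2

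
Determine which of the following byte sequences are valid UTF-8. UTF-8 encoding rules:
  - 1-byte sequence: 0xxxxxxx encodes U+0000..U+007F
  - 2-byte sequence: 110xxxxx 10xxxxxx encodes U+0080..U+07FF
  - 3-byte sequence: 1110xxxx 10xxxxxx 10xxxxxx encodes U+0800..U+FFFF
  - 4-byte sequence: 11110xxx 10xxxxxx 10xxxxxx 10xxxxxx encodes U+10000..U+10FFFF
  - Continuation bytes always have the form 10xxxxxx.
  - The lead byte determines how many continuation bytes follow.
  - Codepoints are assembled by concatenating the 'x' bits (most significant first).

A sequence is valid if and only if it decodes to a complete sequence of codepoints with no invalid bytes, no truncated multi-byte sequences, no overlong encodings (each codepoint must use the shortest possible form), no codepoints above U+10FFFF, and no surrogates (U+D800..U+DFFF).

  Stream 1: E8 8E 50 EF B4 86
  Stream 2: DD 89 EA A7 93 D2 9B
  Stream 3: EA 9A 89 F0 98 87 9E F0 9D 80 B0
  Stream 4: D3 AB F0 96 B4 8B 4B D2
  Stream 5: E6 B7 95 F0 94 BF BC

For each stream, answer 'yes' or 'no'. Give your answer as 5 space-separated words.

Stream 1: error at byte offset 2. INVALID
Stream 2: decodes cleanly. VALID
Stream 3: decodes cleanly. VALID
Stream 4: error at byte offset 8. INVALID
Stream 5: decodes cleanly. VALID

Answer: no yes yes no yes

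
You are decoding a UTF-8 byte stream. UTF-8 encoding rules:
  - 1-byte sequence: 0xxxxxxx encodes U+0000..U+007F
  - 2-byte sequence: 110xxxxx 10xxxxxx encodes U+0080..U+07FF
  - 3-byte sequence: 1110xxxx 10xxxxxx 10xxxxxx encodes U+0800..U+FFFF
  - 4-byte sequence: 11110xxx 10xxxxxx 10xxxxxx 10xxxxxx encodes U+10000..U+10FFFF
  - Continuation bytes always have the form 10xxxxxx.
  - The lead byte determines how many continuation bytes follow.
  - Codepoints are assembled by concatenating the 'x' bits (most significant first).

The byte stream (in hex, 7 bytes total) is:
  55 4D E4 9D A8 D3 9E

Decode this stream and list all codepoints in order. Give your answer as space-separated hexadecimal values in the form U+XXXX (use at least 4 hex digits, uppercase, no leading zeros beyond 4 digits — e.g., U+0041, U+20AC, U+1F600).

Byte[0]=55: 1-byte ASCII. cp=U+0055
Byte[1]=4D: 1-byte ASCII. cp=U+004D
Byte[2]=E4: 3-byte lead, need 2 cont bytes. acc=0x4
Byte[3]=9D: continuation. acc=(acc<<6)|0x1D=0x11D
Byte[4]=A8: continuation. acc=(acc<<6)|0x28=0x4768
Completed: cp=U+4768 (starts at byte 2)
Byte[5]=D3: 2-byte lead, need 1 cont bytes. acc=0x13
Byte[6]=9E: continuation. acc=(acc<<6)|0x1E=0x4DE
Completed: cp=U+04DE (starts at byte 5)

Answer: U+0055 U+004D U+4768 U+04DE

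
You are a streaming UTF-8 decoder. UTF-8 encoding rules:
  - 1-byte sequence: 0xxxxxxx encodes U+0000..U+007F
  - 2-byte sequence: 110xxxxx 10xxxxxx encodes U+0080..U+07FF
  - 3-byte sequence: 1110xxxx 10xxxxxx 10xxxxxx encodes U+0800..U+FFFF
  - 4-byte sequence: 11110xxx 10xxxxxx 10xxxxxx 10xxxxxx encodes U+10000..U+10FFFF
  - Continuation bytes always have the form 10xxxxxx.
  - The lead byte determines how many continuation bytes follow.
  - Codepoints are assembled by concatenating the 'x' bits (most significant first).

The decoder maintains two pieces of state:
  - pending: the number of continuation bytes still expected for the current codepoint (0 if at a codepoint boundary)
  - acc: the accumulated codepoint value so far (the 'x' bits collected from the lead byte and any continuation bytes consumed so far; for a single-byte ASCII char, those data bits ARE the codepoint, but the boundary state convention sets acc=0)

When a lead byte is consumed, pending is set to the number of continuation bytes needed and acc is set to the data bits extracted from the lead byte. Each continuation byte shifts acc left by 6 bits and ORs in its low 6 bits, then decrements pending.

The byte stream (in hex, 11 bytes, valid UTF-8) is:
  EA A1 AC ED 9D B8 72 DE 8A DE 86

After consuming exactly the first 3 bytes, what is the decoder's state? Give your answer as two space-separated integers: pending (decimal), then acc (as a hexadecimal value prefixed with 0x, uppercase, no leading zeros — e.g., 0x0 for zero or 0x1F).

Answer: 0 0xA86C

Derivation:
Byte[0]=EA: 3-byte lead. pending=2, acc=0xA
Byte[1]=A1: continuation. acc=(acc<<6)|0x21=0x2A1, pending=1
Byte[2]=AC: continuation. acc=(acc<<6)|0x2C=0xA86C, pending=0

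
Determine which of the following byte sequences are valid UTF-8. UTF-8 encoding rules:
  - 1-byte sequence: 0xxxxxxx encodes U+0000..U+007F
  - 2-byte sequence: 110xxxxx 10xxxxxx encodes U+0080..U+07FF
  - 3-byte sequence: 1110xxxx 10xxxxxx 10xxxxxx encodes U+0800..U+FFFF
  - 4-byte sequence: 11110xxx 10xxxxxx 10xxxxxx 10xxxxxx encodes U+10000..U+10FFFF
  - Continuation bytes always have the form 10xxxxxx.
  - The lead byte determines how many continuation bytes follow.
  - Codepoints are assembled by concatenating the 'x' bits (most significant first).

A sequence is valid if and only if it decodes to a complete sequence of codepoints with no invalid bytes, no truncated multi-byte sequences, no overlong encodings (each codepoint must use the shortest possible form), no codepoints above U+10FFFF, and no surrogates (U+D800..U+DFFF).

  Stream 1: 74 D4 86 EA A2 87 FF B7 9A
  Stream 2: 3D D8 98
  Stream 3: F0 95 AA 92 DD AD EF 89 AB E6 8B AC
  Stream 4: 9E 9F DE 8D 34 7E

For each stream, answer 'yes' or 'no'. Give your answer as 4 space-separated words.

Answer: no yes yes no

Derivation:
Stream 1: error at byte offset 6. INVALID
Stream 2: decodes cleanly. VALID
Stream 3: decodes cleanly. VALID
Stream 4: error at byte offset 0. INVALID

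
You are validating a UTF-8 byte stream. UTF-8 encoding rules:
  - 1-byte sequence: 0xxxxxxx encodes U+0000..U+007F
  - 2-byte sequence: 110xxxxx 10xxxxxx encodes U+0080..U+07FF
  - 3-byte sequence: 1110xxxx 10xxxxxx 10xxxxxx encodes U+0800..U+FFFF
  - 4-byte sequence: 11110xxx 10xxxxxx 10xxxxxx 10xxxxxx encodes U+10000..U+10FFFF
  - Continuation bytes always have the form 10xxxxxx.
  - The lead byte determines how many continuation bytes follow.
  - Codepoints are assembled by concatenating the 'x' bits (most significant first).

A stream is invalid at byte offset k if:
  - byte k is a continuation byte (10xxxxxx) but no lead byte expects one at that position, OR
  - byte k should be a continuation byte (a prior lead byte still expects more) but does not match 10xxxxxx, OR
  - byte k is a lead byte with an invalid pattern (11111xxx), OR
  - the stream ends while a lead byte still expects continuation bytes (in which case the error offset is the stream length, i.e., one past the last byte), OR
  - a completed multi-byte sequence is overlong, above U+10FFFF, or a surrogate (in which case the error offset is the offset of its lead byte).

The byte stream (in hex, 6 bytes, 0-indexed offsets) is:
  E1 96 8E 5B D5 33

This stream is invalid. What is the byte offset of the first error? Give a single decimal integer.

Byte[0]=E1: 3-byte lead, need 2 cont bytes. acc=0x1
Byte[1]=96: continuation. acc=(acc<<6)|0x16=0x56
Byte[2]=8E: continuation. acc=(acc<<6)|0x0E=0x158E
Completed: cp=U+158E (starts at byte 0)
Byte[3]=5B: 1-byte ASCII. cp=U+005B
Byte[4]=D5: 2-byte lead, need 1 cont bytes. acc=0x15
Byte[5]=33: expected 10xxxxxx continuation. INVALID

Answer: 5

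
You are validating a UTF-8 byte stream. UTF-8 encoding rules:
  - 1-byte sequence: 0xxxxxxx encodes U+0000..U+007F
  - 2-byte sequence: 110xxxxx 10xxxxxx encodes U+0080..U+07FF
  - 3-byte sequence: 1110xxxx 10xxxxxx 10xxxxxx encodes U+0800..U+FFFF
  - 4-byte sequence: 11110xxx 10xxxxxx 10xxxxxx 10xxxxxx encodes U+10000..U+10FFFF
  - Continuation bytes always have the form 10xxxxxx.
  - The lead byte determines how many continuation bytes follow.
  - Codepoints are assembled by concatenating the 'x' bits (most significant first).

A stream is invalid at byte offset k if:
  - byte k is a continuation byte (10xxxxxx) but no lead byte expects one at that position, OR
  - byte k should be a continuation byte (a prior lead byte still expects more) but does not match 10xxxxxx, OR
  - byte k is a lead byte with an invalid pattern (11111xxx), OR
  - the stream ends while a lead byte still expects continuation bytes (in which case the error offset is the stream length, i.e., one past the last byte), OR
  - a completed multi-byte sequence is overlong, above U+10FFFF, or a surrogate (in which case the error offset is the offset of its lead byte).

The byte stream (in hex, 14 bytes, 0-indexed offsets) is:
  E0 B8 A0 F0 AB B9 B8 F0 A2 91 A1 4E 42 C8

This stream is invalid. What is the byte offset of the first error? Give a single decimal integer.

Byte[0]=E0: 3-byte lead, need 2 cont bytes. acc=0x0
Byte[1]=B8: continuation. acc=(acc<<6)|0x38=0x38
Byte[2]=A0: continuation. acc=(acc<<6)|0x20=0xE20
Completed: cp=U+0E20 (starts at byte 0)
Byte[3]=F0: 4-byte lead, need 3 cont bytes. acc=0x0
Byte[4]=AB: continuation. acc=(acc<<6)|0x2B=0x2B
Byte[5]=B9: continuation. acc=(acc<<6)|0x39=0xAF9
Byte[6]=B8: continuation. acc=(acc<<6)|0x38=0x2BE78
Completed: cp=U+2BE78 (starts at byte 3)
Byte[7]=F0: 4-byte lead, need 3 cont bytes. acc=0x0
Byte[8]=A2: continuation. acc=(acc<<6)|0x22=0x22
Byte[9]=91: continuation. acc=(acc<<6)|0x11=0x891
Byte[10]=A1: continuation. acc=(acc<<6)|0x21=0x22461
Completed: cp=U+22461 (starts at byte 7)
Byte[11]=4E: 1-byte ASCII. cp=U+004E
Byte[12]=42: 1-byte ASCII. cp=U+0042
Byte[13]=C8: 2-byte lead, need 1 cont bytes. acc=0x8
Byte[14]: stream ended, expected continuation. INVALID

Answer: 14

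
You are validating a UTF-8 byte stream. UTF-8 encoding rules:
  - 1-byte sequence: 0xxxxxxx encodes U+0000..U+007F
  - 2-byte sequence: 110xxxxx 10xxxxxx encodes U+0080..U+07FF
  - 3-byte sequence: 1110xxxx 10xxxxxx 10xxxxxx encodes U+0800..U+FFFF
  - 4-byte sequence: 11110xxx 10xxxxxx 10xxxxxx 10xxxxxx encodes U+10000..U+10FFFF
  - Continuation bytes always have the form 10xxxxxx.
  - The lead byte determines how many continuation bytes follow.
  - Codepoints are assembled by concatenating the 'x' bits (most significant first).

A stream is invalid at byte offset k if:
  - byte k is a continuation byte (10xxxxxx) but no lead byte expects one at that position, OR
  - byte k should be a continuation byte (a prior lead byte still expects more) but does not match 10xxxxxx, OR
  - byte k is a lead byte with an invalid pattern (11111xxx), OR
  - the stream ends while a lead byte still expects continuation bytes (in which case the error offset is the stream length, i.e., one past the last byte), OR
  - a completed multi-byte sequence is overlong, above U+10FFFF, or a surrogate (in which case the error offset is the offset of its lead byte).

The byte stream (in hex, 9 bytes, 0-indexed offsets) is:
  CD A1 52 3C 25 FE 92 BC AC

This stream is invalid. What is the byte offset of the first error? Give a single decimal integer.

Byte[0]=CD: 2-byte lead, need 1 cont bytes. acc=0xD
Byte[1]=A1: continuation. acc=(acc<<6)|0x21=0x361
Completed: cp=U+0361 (starts at byte 0)
Byte[2]=52: 1-byte ASCII. cp=U+0052
Byte[3]=3C: 1-byte ASCII. cp=U+003C
Byte[4]=25: 1-byte ASCII. cp=U+0025
Byte[5]=FE: INVALID lead byte (not 0xxx/110x/1110/11110)

Answer: 5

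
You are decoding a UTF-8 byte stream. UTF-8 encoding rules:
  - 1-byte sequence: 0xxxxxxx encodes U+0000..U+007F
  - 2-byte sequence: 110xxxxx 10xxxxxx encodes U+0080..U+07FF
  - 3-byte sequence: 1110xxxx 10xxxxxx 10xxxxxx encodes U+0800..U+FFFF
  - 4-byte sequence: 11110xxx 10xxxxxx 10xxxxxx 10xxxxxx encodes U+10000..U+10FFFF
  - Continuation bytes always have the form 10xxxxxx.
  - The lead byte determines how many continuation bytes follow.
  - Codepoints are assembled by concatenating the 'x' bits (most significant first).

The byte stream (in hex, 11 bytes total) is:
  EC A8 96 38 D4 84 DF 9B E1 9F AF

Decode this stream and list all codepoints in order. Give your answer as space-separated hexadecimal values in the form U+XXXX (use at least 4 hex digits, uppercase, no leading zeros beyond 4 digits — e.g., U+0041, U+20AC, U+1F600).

Byte[0]=EC: 3-byte lead, need 2 cont bytes. acc=0xC
Byte[1]=A8: continuation. acc=(acc<<6)|0x28=0x328
Byte[2]=96: continuation. acc=(acc<<6)|0x16=0xCA16
Completed: cp=U+CA16 (starts at byte 0)
Byte[3]=38: 1-byte ASCII. cp=U+0038
Byte[4]=D4: 2-byte lead, need 1 cont bytes. acc=0x14
Byte[5]=84: continuation. acc=(acc<<6)|0x04=0x504
Completed: cp=U+0504 (starts at byte 4)
Byte[6]=DF: 2-byte lead, need 1 cont bytes. acc=0x1F
Byte[7]=9B: continuation. acc=(acc<<6)|0x1B=0x7DB
Completed: cp=U+07DB (starts at byte 6)
Byte[8]=E1: 3-byte lead, need 2 cont bytes. acc=0x1
Byte[9]=9F: continuation. acc=(acc<<6)|0x1F=0x5F
Byte[10]=AF: continuation. acc=(acc<<6)|0x2F=0x17EF
Completed: cp=U+17EF (starts at byte 8)

Answer: U+CA16 U+0038 U+0504 U+07DB U+17EF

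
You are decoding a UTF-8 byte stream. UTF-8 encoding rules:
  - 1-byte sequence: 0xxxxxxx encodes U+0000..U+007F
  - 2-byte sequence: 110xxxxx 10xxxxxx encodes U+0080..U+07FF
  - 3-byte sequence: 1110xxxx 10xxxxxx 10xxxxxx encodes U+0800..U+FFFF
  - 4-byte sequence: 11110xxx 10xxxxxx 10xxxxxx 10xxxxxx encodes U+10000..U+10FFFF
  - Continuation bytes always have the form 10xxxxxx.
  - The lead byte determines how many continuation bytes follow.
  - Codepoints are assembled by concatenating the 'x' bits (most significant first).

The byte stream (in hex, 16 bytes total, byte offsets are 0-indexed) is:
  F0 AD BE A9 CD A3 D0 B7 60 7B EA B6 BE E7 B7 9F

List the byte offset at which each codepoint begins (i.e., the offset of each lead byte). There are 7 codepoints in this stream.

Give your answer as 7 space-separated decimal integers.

Answer: 0 4 6 8 9 10 13

Derivation:
Byte[0]=F0: 4-byte lead, need 3 cont bytes. acc=0x0
Byte[1]=AD: continuation. acc=(acc<<6)|0x2D=0x2D
Byte[2]=BE: continuation. acc=(acc<<6)|0x3E=0xB7E
Byte[3]=A9: continuation. acc=(acc<<6)|0x29=0x2DFA9
Completed: cp=U+2DFA9 (starts at byte 0)
Byte[4]=CD: 2-byte lead, need 1 cont bytes. acc=0xD
Byte[5]=A3: continuation. acc=(acc<<6)|0x23=0x363
Completed: cp=U+0363 (starts at byte 4)
Byte[6]=D0: 2-byte lead, need 1 cont bytes. acc=0x10
Byte[7]=B7: continuation. acc=(acc<<6)|0x37=0x437
Completed: cp=U+0437 (starts at byte 6)
Byte[8]=60: 1-byte ASCII. cp=U+0060
Byte[9]=7B: 1-byte ASCII. cp=U+007B
Byte[10]=EA: 3-byte lead, need 2 cont bytes. acc=0xA
Byte[11]=B6: continuation. acc=(acc<<6)|0x36=0x2B6
Byte[12]=BE: continuation. acc=(acc<<6)|0x3E=0xADBE
Completed: cp=U+ADBE (starts at byte 10)
Byte[13]=E7: 3-byte lead, need 2 cont bytes. acc=0x7
Byte[14]=B7: continuation. acc=(acc<<6)|0x37=0x1F7
Byte[15]=9F: continuation. acc=(acc<<6)|0x1F=0x7DDF
Completed: cp=U+7DDF (starts at byte 13)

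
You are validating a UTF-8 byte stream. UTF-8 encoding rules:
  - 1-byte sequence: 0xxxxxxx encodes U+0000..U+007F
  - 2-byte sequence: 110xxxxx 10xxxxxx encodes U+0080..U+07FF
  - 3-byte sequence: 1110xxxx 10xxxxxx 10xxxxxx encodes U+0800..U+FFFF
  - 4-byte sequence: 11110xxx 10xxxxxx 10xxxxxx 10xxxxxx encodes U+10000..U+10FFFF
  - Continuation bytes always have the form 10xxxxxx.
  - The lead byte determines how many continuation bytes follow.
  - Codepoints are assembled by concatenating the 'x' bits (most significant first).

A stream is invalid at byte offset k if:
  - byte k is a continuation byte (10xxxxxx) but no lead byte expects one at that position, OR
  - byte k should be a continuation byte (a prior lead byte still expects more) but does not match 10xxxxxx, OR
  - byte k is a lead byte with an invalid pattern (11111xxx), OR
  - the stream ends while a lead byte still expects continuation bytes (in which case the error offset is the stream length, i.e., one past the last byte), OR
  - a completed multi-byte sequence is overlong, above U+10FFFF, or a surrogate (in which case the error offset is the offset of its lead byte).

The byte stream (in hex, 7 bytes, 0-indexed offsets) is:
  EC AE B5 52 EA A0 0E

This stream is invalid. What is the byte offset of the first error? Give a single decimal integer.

Answer: 6

Derivation:
Byte[0]=EC: 3-byte lead, need 2 cont bytes. acc=0xC
Byte[1]=AE: continuation. acc=(acc<<6)|0x2E=0x32E
Byte[2]=B5: continuation. acc=(acc<<6)|0x35=0xCBB5
Completed: cp=U+CBB5 (starts at byte 0)
Byte[3]=52: 1-byte ASCII. cp=U+0052
Byte[4]=EA: 3-byte lead, need 2 cont bytes. acc=0xA
Byte[5]=A0: continuation. acc=(acc<<6)|0x20=0x2A0
Byte[6]=0E: expected 10xxxxxx continuation. INVALID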